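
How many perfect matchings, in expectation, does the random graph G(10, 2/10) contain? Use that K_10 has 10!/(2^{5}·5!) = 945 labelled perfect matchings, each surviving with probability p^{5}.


K_10 has 10!/(2^{5}·5!) = 945 labelled perfect matchings.
For each such perfect matching H, let X_H = 1 if all 5 edges of H are present in G. Then P[X_H = 1] = p^{5} = (1/5)^{5} = 1/3125.
Summing the indicators: E[X] = Σ_H E[X_H] = 945 · p^{5} = 945 · 1/3125 = 189/625.
Numerically: E[X] ≈ 0.302.

E[X] = 945 · (1/5)^{5} = 189/625 ≈ 0.302.


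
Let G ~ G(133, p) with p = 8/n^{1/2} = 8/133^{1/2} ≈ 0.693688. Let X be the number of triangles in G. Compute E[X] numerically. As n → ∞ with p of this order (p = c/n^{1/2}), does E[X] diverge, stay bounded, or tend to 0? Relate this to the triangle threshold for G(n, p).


Number of potential triangles: C(133, 3) = 383306.
Each occurs with probability p³ ≈ (0.693688)³ ≈ 3.33804740e-01.
By linearity: E[X] = C(133, 3)·p³ ≈ 383306 · 3.33804740e-01 ≈ 127949.359727.
Since α = 1/2 < 1, p = c/n^{1/2} ≫ 1/n is above the triangle threshold p ~ 1/n. Asymptotically E[X] ~ (c³/6)·n^{3(1−α)} = (8³/6)·n^{1.5} → ∞; triangles are abundant w.h.p.

E[X] ≈ 127949.359727; in regime p = Θ(1/n^{1/2}) E[X] diverges (above the triangle threshold p ~ 1/n).


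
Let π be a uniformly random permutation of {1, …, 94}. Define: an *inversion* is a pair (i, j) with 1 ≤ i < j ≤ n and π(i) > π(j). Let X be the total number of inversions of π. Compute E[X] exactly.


Write X = Σ X_I over the C(94, 2) = 4371 pairs i < j, with X_I the indicator of one inversion.
There are 4371 indicators.
For each fixed pair i < j, the values π(i) and π(j) are two distinct elements of {1, …, 94} in uniformly random order; by symmetry P[π(i) > π(j)] = 1/2.
By linearity: E[X] = 4371 · (1/2) = C(94, 2) · (1/2) = 4371/2 = 4371/2 ≈ 2185.500000.

E[X] = 4371/2 = 2185.500000.


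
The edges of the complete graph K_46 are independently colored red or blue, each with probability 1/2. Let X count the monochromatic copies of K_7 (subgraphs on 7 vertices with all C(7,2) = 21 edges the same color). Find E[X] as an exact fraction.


Let X = Σ_S X_S over the C(46, 7) = 53524680 subsets S of size 7, where X_S = 1 if the K_7 on S is monochromatic.
For a fixed S, the K_7 on S has C(7, 2) = 21 edges. P[all 21 edges red] = (1/2)^21, and likewise for blue, so P[monochromatic] = 2·(1/2)^21 = 2^{1 − 21} = 1/1048576.
By linearity of expectation: E[X] = C(46, 7) · 2^{1 − 21} = 53524680 · 1/1048576 = 6690585/131072.
Numerically: E[X] ≈ 51.045.

E[X] = C(46,7)·2^(1−C(7,2)) = 6690585/131072 ≈ 51.045.


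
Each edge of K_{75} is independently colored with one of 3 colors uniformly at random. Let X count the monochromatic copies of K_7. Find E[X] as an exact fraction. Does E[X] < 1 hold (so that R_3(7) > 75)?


E[X] = C(75, 7) · 3^{1 − 21} = 1984829850 · 3^{−20} = 1984829850/3486784401.
As a reduced fraction: E[X] = 220536650/387420489 ≈ 0.569244.
Is E[X] < 1? YES.
Since E[X] < 1, there exists a 3-coloring of K_{75} with no monochromatic K_7; hence R_3(7) > 75.

E[X] = 220536650/387420489 ≈ 0.569244; E[X] < 1, so R_3(7) > 75.


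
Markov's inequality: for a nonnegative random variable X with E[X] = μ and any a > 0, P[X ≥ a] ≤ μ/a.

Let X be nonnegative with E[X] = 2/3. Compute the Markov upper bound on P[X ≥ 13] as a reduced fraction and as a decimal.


μ = E[X] = 2/3, a = 13.
Markov: P[X ≥ 13] ≤ μ/a = (2/3)/13 = 2/39.
Numerically: ≈ 0.05128.
(Since a = 13 > μ = 0.66667, the bound 2/39 is < 1 and informative.)

P[X ≥ 13] ≤ 2/39 ≈ 0.05128.


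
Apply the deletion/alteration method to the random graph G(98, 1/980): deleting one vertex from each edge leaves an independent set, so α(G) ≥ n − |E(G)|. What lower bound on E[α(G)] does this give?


E[|E(G)|] = C(98, 2)·p = 4753 · (1/980) = 97/20.
E[α(G)] ≥ n − E[|E(G)|] = 98 − 97/20 = 1863/20.
Numerically: ≈ 93.150000.
(This is only a lower bound; the true E[α(G)] may be larger.)

E[α(G)] ≥ 1863/20 ≈ 93.150000.


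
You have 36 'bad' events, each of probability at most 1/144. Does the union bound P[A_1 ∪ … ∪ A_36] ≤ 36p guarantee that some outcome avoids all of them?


Union bound: P[∪_{i=1}^{36} A_i] ≤ Σ_i P[A_i] ≤ 36·p = 36·(1/144) = 1/4.
Numerically: 1/4 ≈ 0.2500.
Is 1/4 < 1? YES.
Since P[∪ A_i] ≤ 1/4 < 1, the complement has P[∩ A_i^c] ≥ 1 − 1/4 = 3/4 > 0, so some outcome avoids every A_i.

36·p = 1/4 ≈ 0.2500; existence CERTIFIED by the union bound.


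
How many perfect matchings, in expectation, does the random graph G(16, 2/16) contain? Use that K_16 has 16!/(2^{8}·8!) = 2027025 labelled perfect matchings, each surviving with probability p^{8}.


K_16 has 16!/(2^{8}·8!) = 2027025 labelled perfect matchings.
For each such perfect matching H, let X_H = 1 if all 8 edges of H are present in G. Then P[X_H = 1] = p^{8} = (1/8)^{8} = 1/16777216.
Summing the indicators: E[X] = Σ_H E[X_H] = 2027025 · p^{8} = 2027025 · 1/16777216 = 2027025/16777216.
Numerically: E[X] ≈ 0.12082.

E[X] = 2027025 · (1/8)^{8} = 2027025/16777216 ≈ 0.12082.


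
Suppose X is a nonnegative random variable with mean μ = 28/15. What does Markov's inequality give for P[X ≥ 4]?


μ = E[X] = 28/15, a = 4.
Markov: P[X ≥ 4] ≤ μ/a = (28/15)/4 = 7/15.
Numerically: ≈ 0.4667.
(Since a = 4 > μ = 1.8667, the bound 7/15 is < 1 and informative.)

P[X ≥ 4] ≤ 7/15 ≈ 0.4667.


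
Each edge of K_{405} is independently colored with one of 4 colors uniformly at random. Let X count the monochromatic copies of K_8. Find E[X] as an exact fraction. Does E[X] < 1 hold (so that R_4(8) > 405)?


E[X] = C(405, 8) · 4^{1 − 28} = 16745853821188050 · 4^{−27} = 16745853821188050/18014398509481984.
As a reduced fraction: E[X] = 8372926910594025/9007199254740992 ≈ 0.930.
Is E[X] < 1? YES.
Since E[X] < 1, there exists a 4-coloring of K_{405} with no monochromatic K_8; hence R_4(8) > 405.

E[X] = 8372926910594025/9007199254740992 ≈ 0.930; E[X] < 1, so R_4(8) > 405.


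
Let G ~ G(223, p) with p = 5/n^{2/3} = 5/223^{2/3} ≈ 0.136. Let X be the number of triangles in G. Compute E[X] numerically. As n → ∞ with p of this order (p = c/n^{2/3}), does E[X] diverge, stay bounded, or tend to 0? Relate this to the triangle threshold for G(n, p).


Number of potential triangles: C(223, 3) = 1823471.
Each occurs with probability p³ ≈ (0.136)³ ≈ 2.51362e-03.
By linearity: E[X] = C(223, 3)·p³ ≈ 1823471 · 2.51362e-03 ≈ 4583.520.
Since α = 2/3 < 1, p = c/n^{2/3} ≫ 1/n is above the triangle threshold p ~ 1/n. Asymptotically E[X] ~ (c³/6)·n^{3(1−α)} = (5³/6)·n^{1} → ∞; triangles are abundant w.h.p.

E[X] ≈ 4583.520; in regime p = Θ(1/n^{2/3}) E[X] diverges (above the triangle threshold p ~ 1/n).


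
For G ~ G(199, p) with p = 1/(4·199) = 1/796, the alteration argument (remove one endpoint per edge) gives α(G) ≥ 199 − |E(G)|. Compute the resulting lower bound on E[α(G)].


E[|E(G)|] = C(199, 2)·p = 19701 · (1/796) = 99/4.
E[α(G)] ≥ n − E[|E(G)|] = 199 − 99/4 = 697/4.
Numerically: ≈ 174.2500.
(This is only a lower bound; the true E[α(G)] may be larger.)

E[α(G)] ≥ 697/4 ≈ 174.2500.


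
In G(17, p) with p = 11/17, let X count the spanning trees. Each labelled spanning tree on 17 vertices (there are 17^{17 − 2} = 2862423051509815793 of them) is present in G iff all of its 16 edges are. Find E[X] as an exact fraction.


K_17 has 17^{17 − 2} = 2862423051509815793 labelled spanning trees.
For each such spanning tree H, let X_H = 1 if all 16 edges of H are present in G. Then P[X_H = 1] = p^{16} = (11/17)^{16} = 45949729863572161/48661191875666868481.
By linearity of expectation: E[X] = Σ_H E[X_H] = 2862423051509815793 · p^{16} = 2862423051509815793 · 45949729863572161/48661191875666868481 = 45949729863572161/17.
Numerically: E[X] ≈ 2.7029e+15.

E[X] = 2862423051509815793 · (11/17)^{16} = 45949729863572161/17 ≈ 2.7029e+15.


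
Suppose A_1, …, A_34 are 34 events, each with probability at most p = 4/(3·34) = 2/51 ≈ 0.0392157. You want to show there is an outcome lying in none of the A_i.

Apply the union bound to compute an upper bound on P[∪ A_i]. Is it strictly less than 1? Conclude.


Union bound: P[∪_{i=1}^{34} A_i] ≤ Σ_i P[A_i] ≤ 34·p = 34·(2/51) = 4/3.
Numerically: 4/3 ≈ 1.3333333.
Is 4/3 < 1? NO.
Since the bound 4/3 is ≥ 1, the union bound is uninformative here; it does NOT by itself certify existence.

34·p = 4/3 ≈ 1.3333333; existence NOT certified by the union bound.


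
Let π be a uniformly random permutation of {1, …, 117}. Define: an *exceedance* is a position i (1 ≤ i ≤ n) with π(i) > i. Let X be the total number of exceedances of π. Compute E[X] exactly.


Write X = Σ_{i=1}^{117} X_i, where X_i = 1_{π(i) > i}.
For each fixed i, π(i) is uniform over {1, …, 117} (marginal of a uniform permutation), so P[π(i) > i] = (n − i)/n. Summing: Σ_{i=1}^{117} (n − i)/n = (0 + 1 + … + 116)/117 = 117(117 − 1)/(2·117) = (117 − 1)/2.
Hence E[X] = Σ_{i=1}^{117} (117 − i)/117 = 58 ≈ 58.0000.

E[X] = 58 = 58.0000.


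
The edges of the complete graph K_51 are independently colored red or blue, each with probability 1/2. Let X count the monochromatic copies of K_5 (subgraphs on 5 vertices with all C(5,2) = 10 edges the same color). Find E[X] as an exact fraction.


Let X = Σ_S X_S over the C(51, 5) = 2349060 subsets S of size 5, where X_S = 1 if the K_5 on S is monochromatic.
For a fixed S, the K_5 on S has C(5, 2) = 10 edges. P[all 10 edges red] = (1/2)^10, and likewise for blue, so P[monochromatic] = 2·(1/2)^10 = 2^{1 − 10} = 1/512.
Summing: E[X] = C(51, 5) · 2^{1 − 10} = 2349060 · 1/512 = 587265/128.
Numerically: E[X] ≈ 4588.0078.

E[X] = C(51,5)·2^(1−C(5,2)) = 587265/128 ≈ 4588.0078.


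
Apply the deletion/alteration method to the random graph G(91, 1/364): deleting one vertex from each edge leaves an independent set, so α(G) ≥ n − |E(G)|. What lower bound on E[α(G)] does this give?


E[|E(G)|] = C(91, 2)·p = 4095 · (1/364) = 45/4.
E[α(G)] ≥ n − E[|E(G)|] = 91 − 45/4 = 319/4.
Numerically: ≈ 79.750000.
(This is only a lower bound; the true E[α(G)] may be larger.)

E[α(G)] ≥ 319/4 ≈ 79.750000.


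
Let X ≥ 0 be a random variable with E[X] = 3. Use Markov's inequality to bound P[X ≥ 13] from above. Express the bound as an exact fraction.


μ = E[X] = 3, a = 13.
Markov: P[X ≥ 13] ≤ μ/a = (3)/13 = 3/13.
Numerically: ≈ 0.230769.
(Since a = 13 > μ = 3.000000, the bound 3/13 is < 1 and informative.)

P[X ≥ 13] ≤ 3/13 ≈ 0.230769.


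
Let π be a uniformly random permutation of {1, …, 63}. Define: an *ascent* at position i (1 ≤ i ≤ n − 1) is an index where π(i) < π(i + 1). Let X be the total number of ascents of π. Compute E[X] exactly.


Write X = Σ X_I over i = 1, …, 62, with X_I the indicator of one ascent.
There are 62 indicators.
For each fixed i, the pair (π(i), π(i+1)) is a uniformly random ordered pair of distinct values from {1, …, 63}; by symmetry P[π(i) < π(i+1)] = 1/2.
By linearity: E[X] = 62 · (1/2) = (63 − 1) · (1/2) = 31 ≈ 31.0000.

E[X] = 31 = 31.0000.


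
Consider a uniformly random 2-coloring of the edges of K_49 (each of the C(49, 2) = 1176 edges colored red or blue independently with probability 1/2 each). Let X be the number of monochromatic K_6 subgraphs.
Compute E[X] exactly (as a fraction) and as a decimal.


Let X = Σ_S X_S over the C(49, 6) = 13983816 subsets S of size 6, where X_S = 1 if the K_6 on S is monochromatic.
For a fixed S, the K_6 on S has C(6, 2) = 15 edges. P[all 15 edges red] = (1/2)^15, and likewise for blue, so P[monochromatic] = 2·(1/2)^15 = 2^{1 − 15} = 1/16384.
By linearity: E[X] = C(49, 6) · 2^{1 − 15} = 13983816 · 1/16384 = 1747977/2048.
Numerically: E[X] ≈ 853.504.

E[X] = C(49,6)·2^(1−C(6,2)) = 1747977/2048 ≈ 853.504.


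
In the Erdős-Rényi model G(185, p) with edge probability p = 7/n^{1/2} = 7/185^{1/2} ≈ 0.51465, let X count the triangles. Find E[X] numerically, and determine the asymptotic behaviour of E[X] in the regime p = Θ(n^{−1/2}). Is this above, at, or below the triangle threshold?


Number of potential triangles: C(185, 3) = 1038220.
Each occurs with probability p³ ≈ (0.51465)³ ≈ 1.36312765e-01.
By linearity: E[X] = C(185, 3)·p³ ≈ 1038220 · 1.36312765e-01 ≈ 141522.638950.
Since α = 1/2 < 1, p = c/n^{1/2} ≫ 1/n is above the triangle threshold p ~ 1/n. Asymptotically E[X] ~ (c³/6)·n^{3(1−α)} = (7³/6)·n^{1.5} → ∞; triangles are abundant w.h.p.

E[X] ≈ 141522.638950; in regime p = Θ(1/n^{1/2}) E[X] diverges (above the triangle threshold p ~ 1/n).


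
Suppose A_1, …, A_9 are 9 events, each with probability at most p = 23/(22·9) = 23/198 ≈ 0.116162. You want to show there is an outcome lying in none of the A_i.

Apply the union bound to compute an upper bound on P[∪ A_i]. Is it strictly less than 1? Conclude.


Union bound: P[∪_{i=1}^{9} A_i] ≤ Σ_i P[A_i] ≤ 9·p = 9·(23/198) = 23/22.
Numerically: 23/22 ≈ 1.045455.
Is 23/22 < 1? NO.
Since the bound 23/22 is ≥ 1, the union bound is uninformative here; it does NOT by itself certify existence.

9·p = 23/22 ≈ 1.045455; existence NOT certified by the union bound.


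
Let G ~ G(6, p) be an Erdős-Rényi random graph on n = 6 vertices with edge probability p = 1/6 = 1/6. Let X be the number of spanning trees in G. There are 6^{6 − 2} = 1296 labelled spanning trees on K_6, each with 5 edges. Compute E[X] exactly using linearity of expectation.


K_6 has 6^{6 − 2} = 1296 labelled spanning trees.
For each such spanning tree H, let X_H = 1 if all 5 edges of H are present in G. Then P[X_H = 1] = p^{5} = (1/6)^{5} = 1/7776.
By linearity of expectation: E[X] = Σ_H E[X_H] = 1296 · p^{5} = 1296 · 1/7776 = 1/6.
Numerically: E[X] ≈ 0.167.

E[X] = 1296 · (1/6)^{5} = 1/6 ≈ 0.167.


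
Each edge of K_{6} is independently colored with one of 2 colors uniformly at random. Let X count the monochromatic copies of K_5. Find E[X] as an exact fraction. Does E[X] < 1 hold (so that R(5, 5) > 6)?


E[X] = C(6, 5) · 2^{1 − 10} = 6 · 2^{−9} = 6/512.
As a reduced fraction: E[X] = 3/256 ≈ 0.01172.
Is E[X] < 1? YES.
Since E[X] < 1, there exists a 2-coloring of K_{6} with no monochromatic K_5; hence R(5, 5) > 6.

E[X] = 3/256 ≈ 0.01172; E[X] < 1, so R(5, 5) > 6.


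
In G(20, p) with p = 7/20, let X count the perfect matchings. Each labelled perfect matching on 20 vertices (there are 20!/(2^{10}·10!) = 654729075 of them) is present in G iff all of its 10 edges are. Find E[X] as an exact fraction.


K_20 has 20!/(2^{10}·10!) = 654729075 labelled perfect matchings.
For each such perfect matching H, let X_H = 1 if all 10 edges of H are present in G. Then P[X_H = 1] = p^{10} = (7/20)^{10} = 282475249/10240000000000.
Summing the indicators: E[X] = Σ_H E[X_H] = 654729075 · p^{10} = 654729075 · 282475249/10240000000000 = 7397790339526587/409600000000.
Numerically: E[X] ≈ 1.806e+04.

E[X] = 654729075 · (7/20)^{10} = 7397790339526587/409600000000 ≈ 1.806e+04.


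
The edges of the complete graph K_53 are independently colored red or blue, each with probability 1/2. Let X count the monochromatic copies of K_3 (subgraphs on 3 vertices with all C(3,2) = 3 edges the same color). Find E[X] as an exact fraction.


Let X = Σ_S X_S over the C(53, 3) = 23426 subsets S of size 3, where X_S = 1 if the K_3 on S is monochromatic.
For a fixed S, the K_3 on S has C(3, 2) = 3 edges. P[all 3 edges red] = (1/2)^3, and likewise for blue, so P[monochromatic] = 2·(1/2)^3 = 2^{1 − 3} = 1/4.
By linearity: E[X] = C(53, 3) · 2^{1 − 3} = 23426 · 1/4 = 11713/2.
Numerically: E[X] ≈ 5856.500.

E[X] = C(53,3)·2^(1−C(3,2)) = 11713/2 ≈ 5856.500.


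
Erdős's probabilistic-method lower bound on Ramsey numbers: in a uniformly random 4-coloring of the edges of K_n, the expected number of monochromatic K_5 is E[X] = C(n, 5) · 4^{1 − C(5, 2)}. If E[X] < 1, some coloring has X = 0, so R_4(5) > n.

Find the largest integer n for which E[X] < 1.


We need C(n, 5) · 4^{1 − 10} < 1, i.e. C(n, 5) < 4^{10 − 1} = 262144.
Check values of n near the boundary:
  n = 32: C(32, 5) = 201376; 201376 < 262144? YES
  n = 33: C(33, 5) = 237336; 237336 < 262144? YES
  n = 34: C(34, 5) = 278256; 278256 < 262144? NO
  n = 35: C(35, 5) = 324632; 324632 < 262144? NO
The largest n with C(n, 5) < 262144 is n = 33 (where E[X] = 29667/32768 ≈ 0.905365). Hence R_4(5) > 33, i.e. R_4(5) ≥ 34.

Largest n = 33; hence R_4(5) > 33.


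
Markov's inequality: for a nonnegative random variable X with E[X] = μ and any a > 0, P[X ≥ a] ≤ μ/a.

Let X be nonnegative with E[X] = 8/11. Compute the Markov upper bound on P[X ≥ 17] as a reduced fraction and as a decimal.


μ = E[X] = 8/11, a = 17.
Markov: P[X ≥ 17] ≤ μ/a = (8/11)/17 = 8/187.
Numerically: ≈ 0.0428.
(Since a = 17 > μ = 0.7273, the bound 8/187 is < 1 and informative.)

P[X ≥ 17] ≤ 8/187 ≈ 0.0428.


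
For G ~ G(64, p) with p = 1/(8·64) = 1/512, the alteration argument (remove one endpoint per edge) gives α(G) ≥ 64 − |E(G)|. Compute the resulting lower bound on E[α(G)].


E[|E(G)|] = C(64, 2)·p = 2016 · (1/512) = 63/16.
E[α(G)] ≥ n − E[|E(G)|] = 64 − 63/16 = 961/16.
Numerically: ≈ 60.062.
(This is only a lower bound; the true E[α(G)] may be larger.)

E[α(G)] ≥ 961/16 ≈ 60.062.


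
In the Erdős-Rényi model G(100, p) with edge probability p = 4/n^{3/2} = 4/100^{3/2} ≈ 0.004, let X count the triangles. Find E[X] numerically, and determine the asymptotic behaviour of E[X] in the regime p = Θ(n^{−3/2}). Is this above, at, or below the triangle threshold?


Number of potential triangles: C(100, 3) = 161700.
Each occurs with probability p³ ≈ (0.004)³ ≈ 6.400000e-08.
By linearity: E[X] = C(100, 3)·p³ ≈ 161700 · 6.400000e-08 ≈ 0.0103.
Since α = 3/2 > 1, p = c/n^{3/2} = o(1/n) is below the triangle threshold p ~ 1/n. Asymptotically E[X] ~ (c³/6)·n^{3(1−α)} = (4³/6)·n^{-1.5} → 0, so by Markov's inequality G has no triangles w.h.p.

E[X] ≈ 0.0103; in regime p = Θ(1/n^{3/2}) E[X] tends to 0 (below the triangle threshold p ~ 1/n).


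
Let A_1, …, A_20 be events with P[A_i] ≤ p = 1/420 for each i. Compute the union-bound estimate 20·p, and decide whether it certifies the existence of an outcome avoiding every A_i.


Union bound: P[∪_{i=1}^{20} A_i] ≤ Σ_i P[A_i] ≤ 20·p = 20·(1/420) = 1/21.
Numerically: 1/21 ≈ 0.0476.
Is 1/21 < 1? YES.
Since P[∪ A_i] ≤ 1/21 < 1, the complement has P[∩ A_i^c] ≥ 1 − 1/21 = 20/21 > 0, so some outcome avoids every A_i.

20·p = 1/21 ≈ 0.0476; existence CERTIFIED by the union bound.


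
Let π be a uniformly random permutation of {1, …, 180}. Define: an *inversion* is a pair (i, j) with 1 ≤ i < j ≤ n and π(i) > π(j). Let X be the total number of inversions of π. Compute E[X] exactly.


Write X = Σ X_I over the C(180, 2) = 16110 pairs i < j, with X_I the indicator of one inversion.
There are 16110 indicators.
For each fixed pair i < j, the values π(i) and π(j) are two distinct elements of {1, …, 180} in uniformly random order; by symmetry P[π(i) > π(j)] = 1/2.
By linearity: E[X] = 16110 · (1/2) = C(180, 2) · (1/2) = 16110/2 = 8055 ≈ 8055.000.

E[X] = 8055 = 8055.000.


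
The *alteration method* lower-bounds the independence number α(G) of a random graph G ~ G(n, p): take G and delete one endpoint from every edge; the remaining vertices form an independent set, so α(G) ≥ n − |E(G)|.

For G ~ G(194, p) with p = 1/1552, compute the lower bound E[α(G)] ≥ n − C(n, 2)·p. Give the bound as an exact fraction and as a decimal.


E[|E(G)|] = C(194, 2)·p = 18721 · (1/1552) = 193/16.
E[α(G)] ≥ n − E[|E(G)|] = 194 − 193/16 = 2911/16.
Numerically: ≈ 181.937500.
(This is only a lower bound; the true E[α(G)] may be larger.)

E[α(G)] ≥ 2911/16 ≈ 181.937500.


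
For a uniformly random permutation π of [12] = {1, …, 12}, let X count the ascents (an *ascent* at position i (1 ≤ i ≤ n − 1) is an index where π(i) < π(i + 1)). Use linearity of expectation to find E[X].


Write X = Σ X_I over i = 1, …, 11, with X_I the indicator of one ascent.
There are 11 indicators.
For each fixed i, the pair (π(i), π(i+1)) is a uniformly random ordered pair of distinct values from {1, …, 12}; by symmetry P[π(i) < π(i+1)] = 1/2.
By linearity: E[X] = 11 · (1/2) = (12 − 1) · (1/2) = 11/2 ≈ 5.50000.

E[X] = 11/2 = 5.50000.


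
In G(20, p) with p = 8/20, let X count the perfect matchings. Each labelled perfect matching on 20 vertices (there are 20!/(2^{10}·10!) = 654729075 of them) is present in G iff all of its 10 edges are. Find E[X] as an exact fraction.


K_20 has 20!/(2^{10}·10!) = 654729075 labelled perfect matchings.
For each such perfect matching H, let X_H = 1 if all 10 edges of H are present in G. Then P[X_H = 1] = p^{10} = (2/5)^{10} = 1024/9765625.
Summing the indicators: E[X] = Σ_H E[X_H] = 654729075 · p^{10} = 654729075 · 1024/9765625 = 26817702912/390625.
Numerically: E[X] ≈ 6.87e+04.

E[X] = 654729075 · (2/5)^{10} = 26817702912/390625 ≈ 6.87e+04.


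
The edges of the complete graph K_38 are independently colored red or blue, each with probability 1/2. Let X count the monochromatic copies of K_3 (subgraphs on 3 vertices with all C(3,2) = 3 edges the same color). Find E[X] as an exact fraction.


Let X = Σ_S X_S over the C(38, 3) = 8436 subsets S of size 3, where X_S = 1 if the K_3 on S is monochromatic.
For a fixed S, the K_3 on S has C(3, 2) = 3 edges. P[all 3 edges red] = (1/2)^3, and likewise for blue, so P[monochromatic] = 2·(1/2)^3 = 2^{1 − 3} = 1/4.
By linearity of expectation: E[X] = C(38, 3) · 2^{1 − 3} = 8436 · 1/4 = 2109.
Numerically: E[X] ≈ 2109.0000.

E[X] = C(38,3)·2^(1−C(3,2)) = 2109 ≈ 2109.0000.


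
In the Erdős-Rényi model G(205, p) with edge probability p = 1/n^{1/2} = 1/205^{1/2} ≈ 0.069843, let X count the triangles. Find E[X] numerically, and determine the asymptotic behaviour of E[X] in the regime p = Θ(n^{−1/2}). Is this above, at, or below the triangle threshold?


Number of potential triangles: C(205, 3) = 1414910.
Each occurs with probability p³ ≈ (0.069843)³ ≈ 3.40697705e-04.
By linearity: E[X] = C(205, 3)·p³ ≈ 1414910 · 3.40697705e-04 ≈ 482.056590.
Since α = 1/2 < 1, p = c/n^{1/2} ≫ 1/n is above the triangle threshold p ~ 1/n. Asymptotically E[X] ~ (c³/6)·n^{3(1−α)} = (1³/6)·n^{1.5} → ∞; triangles are abundant w.h.p.

E[X] ≈ 482.056590; in regime p = Θ(1/n^{1/2}) E[X] diverges (above the triangle threshold p ~ 1/n).


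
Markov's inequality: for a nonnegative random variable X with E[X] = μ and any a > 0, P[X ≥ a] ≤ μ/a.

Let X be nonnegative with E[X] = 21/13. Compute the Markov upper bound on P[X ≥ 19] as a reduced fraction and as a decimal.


μ = E[X] = 21/13, a = 19.
Markov: P[X ≥ 19] ≤ μ/a = (21/13)/19 = 21/247.
Numerically: ≈ 0.0850.
(Since a = 19 > μ = 1.6154, the bound 21/247 is < 1 and informative.)

P[X ≥ 19] ≤ 21/247 ≈ 0.0850.


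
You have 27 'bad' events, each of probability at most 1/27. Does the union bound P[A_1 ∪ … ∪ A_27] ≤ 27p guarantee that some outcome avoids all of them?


Union bound: P[∪_{i=1}^{27} A_i] ≤ Σ_i P[A_i] ≤ 27·p = 27·(1/27) = 1.
Numerically: 1 ≈ 1.0000000.
Is 1 < 1? NO.
Since the bound 1 is ≥ 1, the union bound is uninformative here; it does NOT by itself certify existence.

27·p = 1 ≈ 1.0000000; existence NOT certified by the union bound.


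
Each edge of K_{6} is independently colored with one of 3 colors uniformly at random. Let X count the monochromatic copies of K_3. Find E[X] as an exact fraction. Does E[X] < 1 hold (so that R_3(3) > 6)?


E[X] = C(6, 3) · 3^{1 − 3} = 20 · 3^{−2} = 20/9.
As a reduced fraction: E[X] = 20/9 ≈ 2.222.
Is E[X] < 1? NO.
Since E[X] ≥ 1, the first-moment bound is inconclusive at n = 6; it does NOT by itself certify R_3(3) > 6.

E[X] = 20/9 ≈ 2.222; E[X] ≥ 1; first-moment method inconclusive here.


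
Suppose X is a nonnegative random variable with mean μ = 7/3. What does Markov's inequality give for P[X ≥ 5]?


μ = E[X] = 7/3, a = 5.
Markov: P[X ≥ 5] ≤ μ/a = (7/3)/5 = 7/15.
Numerically: ≈ 0.466667.
(Since a = 5 > μ = 2.333333, the bound 7/15 is < 1 and informative.)

P[X ≥ 5] ≤ 7/15 ≈ 0.466667.


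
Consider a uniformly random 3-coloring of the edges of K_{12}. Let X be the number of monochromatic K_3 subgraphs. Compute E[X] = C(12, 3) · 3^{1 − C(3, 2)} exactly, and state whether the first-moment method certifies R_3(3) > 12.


E[X] = C(12, 3) · 3^{1 − 3} = 220 · 3^{−2} = 220/9.
As a reduced fraction: E[X] = 220/9 ≈ 24.444.
Is E[X] < 1? NO.
Since E[X] ≥ 1, the first-moment bound is inconclusive at n = 12; it does NOT by itself certify R_3(3) > 12.

E[X] = 220/9 ≈ 24.444; E[X] ≥ 1; first-moment method inconclusive here.


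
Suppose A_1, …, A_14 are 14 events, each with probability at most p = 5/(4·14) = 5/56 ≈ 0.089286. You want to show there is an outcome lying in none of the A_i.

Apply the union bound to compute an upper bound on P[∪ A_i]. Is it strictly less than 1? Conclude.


Union bound: P[∪_{i=1}^{14} A_i] ≤ Σ_i P[A_i] ≤ 14·p = 14·(5/56) = 5/4.
Numerically: 5/4 ≈ 1.250000.
Is 5/4 < 1? NO.
Since the bound 5/4 is ≥ 1, the union bound is uninformative here; it does NOT by itself certify existence.

14·p = 5/4 ≈ 1.250000; existence NOT certified by the union bound.


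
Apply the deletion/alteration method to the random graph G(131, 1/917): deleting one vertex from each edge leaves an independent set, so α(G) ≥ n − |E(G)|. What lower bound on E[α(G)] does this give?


E[|E(G)|] = C(131, 2)·p = 8515 · (1/917) = 65/7.
E[α(G)] ≥ n − E[|E(G)|] = 131 − 65/7 = 852/7.
Numerically: ≈ 121.714.
(This is only a lower bound; the true E[α(G)] may be larger.)

E[α(G)] ≥ 852/7 ≈ 121.714.


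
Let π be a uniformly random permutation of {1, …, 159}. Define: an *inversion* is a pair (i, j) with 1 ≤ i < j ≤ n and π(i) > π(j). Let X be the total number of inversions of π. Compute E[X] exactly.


Write X = Σ X_I over the C(159, 2) = 12561 pairs i < j, with X_I the indicator of one inversion.
There are 12561 indicators.
For each fixed pair i < j, the values π(i) and π(j) are two distinct elements of {1, …, 159} in uniformly random order; by symmetry P[π(i) > π(j)] = 1/2.
By linearity: E[X] = 12561 · (1/2) = C(159, 2) · (1/2) = 12561/2 = 12561/2 ≈ 6280.50000.

E[X] = 12561/2 = 6280.50000.


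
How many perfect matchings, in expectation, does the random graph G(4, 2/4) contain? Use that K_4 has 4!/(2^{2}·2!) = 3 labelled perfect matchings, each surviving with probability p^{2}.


K_4 has 4!/(2^{2}·2!) = 3 labelled perfect matchings.
For each such perfect matching H, let X_H = 1 if all 2 edges of H are present in G. Then P[X_H = 1] = p^{2} = (1/2)^{2} = 1/4.
By linearity of expectation: E[X] = Σ_H E[X_H] = 3 · p^{2} = 3 · 1/4 = 3/4.
Numerically: E[X] ≈ 0.75.

E[X] = 3 · (1/2)^{2} = 3/4 ≈ 0.75.


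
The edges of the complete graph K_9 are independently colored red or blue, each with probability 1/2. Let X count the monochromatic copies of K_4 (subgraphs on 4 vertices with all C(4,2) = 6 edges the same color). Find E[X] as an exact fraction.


Let X = Σ_S X_S over the C(9, 4) = 126 subsets S of size 4, where X_S = 1 if the K_4 on S is monochromatic.
For a fixed S, the K_4 on S has C(4, 2) = 6 edges. P[all 6 edges red] = (1/2)^6, and likewise for blue, so P[monochromatic] = 2·(1/2)^6 = 2^{1 − 6} = 1/32.
By linearity: E[X] = C(9, 4) · 2^{1 − 6} = 126 · 1/32 = 63/16.
Numerically: E[X] ≈ 3.9375.

E[X] = C(9,4)·2^(1−C(4,2)) = 63/16 ≈ 3.9375.


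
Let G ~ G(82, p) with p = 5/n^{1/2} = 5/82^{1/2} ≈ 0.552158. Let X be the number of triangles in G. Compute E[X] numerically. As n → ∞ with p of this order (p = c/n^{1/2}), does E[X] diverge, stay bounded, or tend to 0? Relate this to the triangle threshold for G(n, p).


Number of potential triangles: C(82, 3) = 88560.
Each occurs with probability p³ ≈ (0.552158)³ ≈ 1.68340741e-01.
By linearity: E[X] = C(82, 3)·p³ ≈ 88560 · 1.68340741e-01 ≈ 14908.256020.
Since α = 1/2 < 1, p = c/n^{1/2} ≫ 1/n is above the triangle threshold p ~ 1/n. Asymptotically E[X] ~ (c³/6)·n^{3(1−α)} = (5³/6)·n^{1.5} → ∞; triangles are abundant w.h.p.

E[X] ≈ 14908.256020; in regime p = Θ(1/n^{1/2}) E[X] diverges (above the triangle threshold p ~ 1/n).


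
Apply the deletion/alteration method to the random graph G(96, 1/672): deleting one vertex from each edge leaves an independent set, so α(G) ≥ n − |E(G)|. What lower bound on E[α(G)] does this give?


E[|E(G)|] = C(96, 2)·p = 4560 · (1/672) = 95/14.
E[α(G)] ≥ n − E[|E(G)|] = 96 − 95/14 = 1249/14.
Numerically: ≈ 89.214.
(This is only a lower bound; the true E[α(G)] may be larger.)

E[α(G)] ≥ 1249/14 ≈ 89.214.


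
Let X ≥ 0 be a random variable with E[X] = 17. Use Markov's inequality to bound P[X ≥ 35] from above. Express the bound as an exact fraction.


μ = E[X] = 17, a = 35.
Markov: P[X ≥ 35] ≤ μ/a = (17)/35 = 17/35.
Numerically: ≈ 0.4857.
(Since a = 35 > μ = 17.0000, the bound 17/35 is < 1 and informative.)

P[X ≥ 35] ≤ 17/35 ≈ 0.4857.


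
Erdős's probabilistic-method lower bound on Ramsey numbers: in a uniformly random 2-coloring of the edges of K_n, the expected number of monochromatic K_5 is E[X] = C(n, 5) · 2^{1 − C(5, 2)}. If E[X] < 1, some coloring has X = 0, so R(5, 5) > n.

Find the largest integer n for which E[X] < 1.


We need C(n, 5) · 2^{1 − 10} < 1, i.e. C(n, 5) < 2^{10 − 1} = 512.
Check values of n near the boundary:
  n = 8: C(8, 5) = 56; 56 < 512? YES
  n = 9: C(9, 5) = 126; 126 < 512? YES
  n = 10: C(10, 5) = 252; 252 < 512? YES
  n = 11: C(11, 5) = 462; 462 < 512? YES
  n = 12: C(12, 5) = 792; 792 < 512? NO
  n = 13: C(13, 5) = 1287; 1287 < 512? NO
  n = 14: C(14, 5) = 2002; 2002 < 512? NO
The largest n with C(n, 5) < 512 is n = 11 (where E[X] = 231/256 ≈ 0.902). Hence R(5, 5) > 11, i.e. R(5, 5) ≥ 12.

Largest n = 11; hence R(5, 5) > 11.


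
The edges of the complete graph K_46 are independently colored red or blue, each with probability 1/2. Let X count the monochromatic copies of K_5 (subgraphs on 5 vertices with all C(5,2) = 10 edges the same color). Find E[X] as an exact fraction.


Let X = Σ_S X_S over the C(46, 5) = 1370754 subsets S of size 5, where X_S = 1 if the K_5 on S is monochromatic.
For a fixed S, the K_5 on S has C(5, 2) = 10 edges. P[all 10 edges red] = (1/2)^10, and likewise for blue, so P[monochromatic] = 2·(1/2)^10 = 2^{1 − 10} = 1/512.
By linearity of expectation: E[X] = C(46, 5) · 2^{1 − 10} = 1370754 · 1/512 = 685377/256.
Numerically: E[X] ≈ 2677.253906.

E[X] = C(46,5)·2^(1−C(5,2)) = 685377/256 ≈ 2677.253906.


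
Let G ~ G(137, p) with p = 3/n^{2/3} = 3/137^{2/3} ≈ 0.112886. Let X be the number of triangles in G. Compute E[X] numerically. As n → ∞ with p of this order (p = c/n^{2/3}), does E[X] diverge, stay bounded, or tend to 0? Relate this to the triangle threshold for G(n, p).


Number of potential triangles: C(137, 3) = 419220.
Each occurs with probability p³ ≈ (0.112886)³ ≈ 1.43854228e-03.
By linearity: E[X] = C(137, 3)·p³ ≈ 419220 · 1.43854228e-03 ≈ 603.065693.
Since α = 2/3 < 1, p = c/n^{2/3} ≫ 1/n is above the triangle threshold p ~ 1/n. Asymptotically E[X] ~ (c³/6)·n^{3(1−α)} = (3³/6)·n^{1} → ∞; triangles are abundant w.h.p.

E[X] ≈ 603.065693; in regime p = Θ(1/n^{2/3}) E[X] diverges (above the triangle threshold p ~ 1/n).


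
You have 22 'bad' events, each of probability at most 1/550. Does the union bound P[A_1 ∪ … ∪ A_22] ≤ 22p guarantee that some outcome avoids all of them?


Union bound: P[∪_{i=1}^{22} A_i] ≤ Σ_i P[A_i] ≤ 22·p = 22·(1/550) = 1/25.
Numerically: 1/25 ≈ 0.0400.
Is 1/25 < 1? YES.
Since P[∪ A_i] ≤ 1/25 < 1, the complement has P[∩ A_i^c] ≥ 1 − 1/25 = 24/25 > 0, so some outcome avoids every A_i.

22·p = 1/25 ≈ 0.0400; existence CERTIFIED by the union bound.


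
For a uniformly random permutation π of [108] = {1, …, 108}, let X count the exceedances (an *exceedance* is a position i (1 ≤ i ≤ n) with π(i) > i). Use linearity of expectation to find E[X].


Write X = Σ_{i=1}^{108} X_i, where X_i = 1_{π(i) > i}.
For each fixed i, π(i) is uniform over {1, …, 108} (marginal of a uniform permutation), so P[π(i) > i] = (n − i)/n. Summing: Σ_{i=1}^{108} (n − i)/n = (0 + 1 + … + 107)/108 = 108(108 − 1)/(2·108) = (108 − 1)/2.
Hence E[X] = Σ_{i=1}^{108} (108 − i)/108 = 107/2 ≈ 53.500000.

E[X] = 107/2 = 53.500000.


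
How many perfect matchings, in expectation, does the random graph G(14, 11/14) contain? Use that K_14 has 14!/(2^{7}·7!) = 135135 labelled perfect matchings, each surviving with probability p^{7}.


K_14 has 14!/(2^{7}·7!) = 135135 labelled perfect matchings.
For each such perfect matching H, let X_H = 1 if all 7 edges of H are present in G. Then P[X_H = 1] = p^{7} = (11/14)^{7} = 19487171/105413504.
Summing the indicators: E[X] = Σ_H E[X_H] = 135135 · p^{7} = 135135 · 19487171/105413504 = 376199836155/15059072.
Numerically: E[X] ≈ 2.498e+04.

E[X] = 135135 · (11/14)^{7} = 376199836155/15059072 ≈ 2.498e+04.


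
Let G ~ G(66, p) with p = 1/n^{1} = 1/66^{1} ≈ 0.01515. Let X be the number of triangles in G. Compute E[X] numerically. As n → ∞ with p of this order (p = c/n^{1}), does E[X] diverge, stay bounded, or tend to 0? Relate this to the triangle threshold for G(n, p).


Number of potential triangles: C(66, 3) = 45760.
Each occurs with probability p³ ≈ (0.01515)³ ≈ 3.478309e-06.
By linearity: E[X] = C(66, 3)·p³ ≈ 45760 · 3.478309e-06 ≈ 0.1592.
Here α = 1, so p = 1/n is exactly at the triangle threshold p ~ 1/n. Asymptotically E[X] → c³/6 = 1³/6 = 1/6 ≈ 0.1667, a bounded constant. In this regime the triangle count is asymptotically Poisson(c³/6).

E[X] ≈ 0.1592; in regime p = Θ(1/n^{1}) E[X] stays bounded (at the triangle threshold p ~ 1/n).


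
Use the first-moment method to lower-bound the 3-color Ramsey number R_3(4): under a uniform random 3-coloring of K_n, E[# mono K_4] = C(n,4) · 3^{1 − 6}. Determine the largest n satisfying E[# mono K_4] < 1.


We need C(n, 4) · 3^{1 − 6} < 1, i.e. C(n, 4) < 3^{6 − 1} = 243.
Check values of n near the boundary:
  n = 5: C(5, 4) = 5; 5 < 243? YES
  n = 6: C(6, 4) = 15; 15 < 243? YES
  n = 7: C(7, 4) = 35; 35 < 243? YES
  n = 8: C(8, 4) = 70; 70 < 243? YES
  n = 9: C(9, 4) = 126; 126 < 243? YES
  n = 10: C(10, 4) = 210; 210 < 243? YES
  n = 11: C(11, 4) = 330; 330 < 243? NO
The largest n with C(n, 4) < 243 is n = 10 (where E[X] = 70/81 ≈ 0.8642). Hence R_3(4) > 10, i.e. R_3(4) ≥ 11.

Largest n = 10; hence R_3(4) > 10.


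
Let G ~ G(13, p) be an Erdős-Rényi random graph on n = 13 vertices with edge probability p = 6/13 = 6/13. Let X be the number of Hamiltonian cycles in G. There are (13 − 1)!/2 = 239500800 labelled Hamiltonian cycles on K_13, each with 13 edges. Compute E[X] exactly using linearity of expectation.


K_13 has (13 − 1)!/2 = 239500800 labelled Hamiltonian cycles.
For each such Hamiltonian cycle H, let X_H = 1 if all 13 edges of H are present in G. Then P[X_H = 1] = p^{13} = (6/13)^{13} = 13060694016/302875106592253.
By linearity of expectation: E[X] = Σ_H E[X_H] = 239500800 · p^{13} = 239500800 · 13060694016/302875106592253 = 3128046665387212800/302875106592253.
Numerically: E[X] ≈ 10327.8.

E[X] = 239500800 · (6/13)^{13} = 3128046665387212800/302875106592253 ≈ 10327.8.


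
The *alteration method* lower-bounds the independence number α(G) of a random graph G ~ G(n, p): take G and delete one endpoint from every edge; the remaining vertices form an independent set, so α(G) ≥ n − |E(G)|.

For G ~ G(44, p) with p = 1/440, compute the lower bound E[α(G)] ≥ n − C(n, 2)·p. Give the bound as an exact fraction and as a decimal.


E[|E(G)|] = C(44, 2)·p = 946 · (1/440) = 43/20.
E[α(G)] ≥ n − E[|E(G)|] = 44 − 43/20 = 837/20.
Numerically: ≈ 41.85000.
(This is only a lower bound; the true E[α(G)] may be larger.)

E[α(G)] ≥ 837/20 ≈ 41.85000.


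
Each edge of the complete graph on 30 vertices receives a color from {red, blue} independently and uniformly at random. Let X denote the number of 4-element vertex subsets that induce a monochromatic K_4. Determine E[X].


Let X = Σ_S X_S over the C(30, 4) = 27405 subsets S of size 4, where X_S = 1 if the K_4 on S is monochromatic.
For a fixed S, the K_4 on S has C(4, 2) = 6 edges. P[all 6 edges red] = (1/2)^6, and likewise for blue, so P[monochromatic] = 2·(1/2)^6 = 2^{1 − 6} = 1/32.
By linearity: E[X] = C(30, 4) · 2^{1 − 6} = 27405 · 1/32 = 27405/32.
Numerically: E[X] ≈ 856.4062.

E[X] = C(30,4)·2^(1−C(4,2)) = 27405/32 ≈ 856.4062.


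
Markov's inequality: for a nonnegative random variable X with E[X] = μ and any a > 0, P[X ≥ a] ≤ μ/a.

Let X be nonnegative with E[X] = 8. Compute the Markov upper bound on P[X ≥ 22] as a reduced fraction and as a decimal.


μ = E[X] = 8, a = 22.
Markov: P[X ≥ 22] ≤ μ/a = (8)/22 = 4/11.
Numerically: ≈ 0.363636.
(Since a = 22 > μ = 8.000000, the bound 4/11 is < 1 and informative.)

P[X ≥ 22] ≤ 4/11 ≈ 0.363636.


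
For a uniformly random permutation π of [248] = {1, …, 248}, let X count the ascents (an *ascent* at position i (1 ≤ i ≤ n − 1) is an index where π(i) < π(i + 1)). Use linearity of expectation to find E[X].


Write X = Σ X_I over i = 1, …, 247, with X_I the indicator of one ascent.
There are 247 indicators.
For each fixed i, the pair (π(i), π(i+1)) is a uniformly random ordered pair of distinct values from {1, …, 248}; by symmetry P[π(i) < π(i+1)] = 1/2.
By linearity: E[X] = 247 · (1/2) = (248 − 1) · (1/2) = 247/2 ≈ 123.500000.

E[X] = 247/2 = 123.500000.


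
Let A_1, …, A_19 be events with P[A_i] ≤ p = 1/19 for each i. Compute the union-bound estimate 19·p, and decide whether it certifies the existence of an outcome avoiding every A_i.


Union bound: P[∪_{i=1}^{19} A_i] ≤ Σ_i P[A_i] ≤ 19·p = 19·(1/19) = 1.
Numerically: 1 ≈ 1.0000000.
Is 1 < 1? NO.
Since the bound 1 is ≥ 1, the union bound is uninformative here; it does NOT by itself certify existence.

19·p = 1 ≈ 1.0000000; existence NOT certified by the union bound.


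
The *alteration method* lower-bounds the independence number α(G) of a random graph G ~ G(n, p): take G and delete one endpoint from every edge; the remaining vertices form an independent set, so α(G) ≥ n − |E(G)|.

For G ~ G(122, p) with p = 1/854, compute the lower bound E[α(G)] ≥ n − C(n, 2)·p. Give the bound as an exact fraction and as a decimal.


E[|E(G)|] = C(122, 2)·p = 7381 · (1/854) = 121/14.
E[α(G)] ≥ n − E[|E(G)|] = 122 − 121/14 = 1587/14.
Numerically: ≈ 113.35714.
(This is only a lower bound; the true E[α(G)] may be larger.)

E[α(G)] ≥ 1587/14 ≈ 113.35714.


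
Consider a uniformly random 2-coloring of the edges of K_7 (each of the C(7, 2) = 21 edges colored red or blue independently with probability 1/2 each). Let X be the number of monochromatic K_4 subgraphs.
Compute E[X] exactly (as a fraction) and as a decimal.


Let X = Σ_S X_S over the C(7, 4) = 35 subsets S of size 4, where X_S = 1 if the K_4 on S is monochromatic.
For a fixed S, the K_4 on S has C(4, 2) = 6 edges. P[all 6 edges red] = (1/2)^6, and likewise for blue, so P[monochromatic] = 2·(1/2)^6 = 2^{1 − 6} = 1/32.
Summing: E[X] = C(7, 4) · 2^{1 − 6} = 35 · 1/32 = 35/32.
Numerically: E[X] ≈ 1.093750.

E[X] = C(7,4)·2^(1−C(4,2)) = 35/32 ≈ 1.093750.


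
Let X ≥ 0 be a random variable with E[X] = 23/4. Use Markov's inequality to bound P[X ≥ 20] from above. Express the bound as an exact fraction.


μ = E[X] = 23/4, a = 20.
Markov: P[X ≥ 20] ≤ μ/a = (23/4)/20 = 23/80.
Numerically: ≈ 0.287500.
(Since a = 20 > μ = 5.750000, the bound 23/80 is < 1 and informative.)

P[X ≥ 20] ≤ 23/80 ≈ 0.287500.
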